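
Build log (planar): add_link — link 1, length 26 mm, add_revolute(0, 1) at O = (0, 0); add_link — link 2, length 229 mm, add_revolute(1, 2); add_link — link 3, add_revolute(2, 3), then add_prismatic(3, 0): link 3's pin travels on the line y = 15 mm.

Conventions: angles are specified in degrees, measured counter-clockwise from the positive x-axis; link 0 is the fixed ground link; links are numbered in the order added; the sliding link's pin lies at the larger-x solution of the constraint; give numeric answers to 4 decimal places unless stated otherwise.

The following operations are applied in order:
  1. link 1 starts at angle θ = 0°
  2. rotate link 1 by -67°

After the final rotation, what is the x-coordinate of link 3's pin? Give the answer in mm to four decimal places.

geometry: r = 26 mm, L = 229 mm, e = 15 mm; θ starts at 0°
rotate link 1 by -67°: θ ← 0° -67° = -67°
crank pin P = (r cos θ, r sin θ) = (10.159009, -23.933126)
h = r sin θ − e = -23.933126 − 15 = -38.933126
x = r cos θ + √(L² − h²) = 10.159009 + 225.666151 = 235.825160

235.8252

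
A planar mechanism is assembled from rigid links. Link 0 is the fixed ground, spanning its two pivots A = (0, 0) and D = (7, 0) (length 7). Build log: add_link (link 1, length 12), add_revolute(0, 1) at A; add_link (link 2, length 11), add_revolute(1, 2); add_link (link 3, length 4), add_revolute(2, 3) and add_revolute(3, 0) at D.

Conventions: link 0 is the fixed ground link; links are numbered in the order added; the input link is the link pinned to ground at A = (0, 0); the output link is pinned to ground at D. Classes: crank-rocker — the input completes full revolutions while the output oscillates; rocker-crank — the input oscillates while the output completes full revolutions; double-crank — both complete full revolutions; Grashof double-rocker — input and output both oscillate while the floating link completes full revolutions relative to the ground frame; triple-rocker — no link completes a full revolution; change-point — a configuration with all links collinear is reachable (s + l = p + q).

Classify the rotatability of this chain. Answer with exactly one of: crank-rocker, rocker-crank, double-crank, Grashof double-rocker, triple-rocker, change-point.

lengths: ground=7, input=12, coupler=11, output=4
sorted: s=4 (shortest), l=12 (longest), p+q=18
s + l = 16 vs p + q = 18
s + l < p + q (Grashof) with shortest = output link → rocker-crank

rocker-crank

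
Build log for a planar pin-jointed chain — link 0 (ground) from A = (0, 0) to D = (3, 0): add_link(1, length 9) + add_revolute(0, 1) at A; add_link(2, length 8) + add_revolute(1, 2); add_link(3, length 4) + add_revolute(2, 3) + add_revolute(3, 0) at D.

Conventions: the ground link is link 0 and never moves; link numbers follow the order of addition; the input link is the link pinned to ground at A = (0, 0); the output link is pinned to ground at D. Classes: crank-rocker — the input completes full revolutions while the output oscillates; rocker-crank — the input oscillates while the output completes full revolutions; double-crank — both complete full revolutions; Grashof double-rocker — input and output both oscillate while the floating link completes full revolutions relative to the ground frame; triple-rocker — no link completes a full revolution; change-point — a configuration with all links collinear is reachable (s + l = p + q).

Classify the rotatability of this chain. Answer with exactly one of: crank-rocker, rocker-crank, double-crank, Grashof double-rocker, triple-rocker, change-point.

lengths: ground=3, input=9, coupler=8, output=4
sorted: s=3 (shortest), l=9 (longest), p+q=12
s + l = 12 vs p + q = 12
s + l = p + q → change-point (collinear configuration reachable)

change-point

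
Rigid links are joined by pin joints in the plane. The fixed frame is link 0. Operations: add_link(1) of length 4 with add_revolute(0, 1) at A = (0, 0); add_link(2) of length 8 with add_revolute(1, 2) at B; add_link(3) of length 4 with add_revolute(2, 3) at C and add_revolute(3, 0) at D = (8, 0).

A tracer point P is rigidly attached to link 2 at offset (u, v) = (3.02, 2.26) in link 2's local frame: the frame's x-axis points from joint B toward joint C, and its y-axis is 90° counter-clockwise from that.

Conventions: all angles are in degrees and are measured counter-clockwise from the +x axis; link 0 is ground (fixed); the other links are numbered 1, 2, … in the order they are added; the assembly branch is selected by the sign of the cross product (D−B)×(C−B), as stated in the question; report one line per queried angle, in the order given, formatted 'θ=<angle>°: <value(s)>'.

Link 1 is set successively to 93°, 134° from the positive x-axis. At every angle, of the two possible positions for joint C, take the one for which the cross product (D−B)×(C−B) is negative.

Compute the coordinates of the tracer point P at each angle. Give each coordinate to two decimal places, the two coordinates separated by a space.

A=(0,0), D=(8.00,0)
θ=93°: B = A + 4.00·(cos93°, sin93°) = (-0.2093, 3.9945)
θ=93°: |BD| = 9.1296
θ=93°: circle(B,8.00) ∩ circle(D,4.00): a=7.1936, h=3.5003
θ=93°:   candidates: C₊=(7.7907,3.9945) cross=31.956; C₋=(4.7277,-2.3004) cross=-31.956
θ=93°:   branch - wants cross < 0 → take C=(4.7277,-2.3004) (cross=-31.956)
θ=93°: ex = (C−B)/|BC| = (0.6171,-0.7869); ey = (0.7869,0.6171)
θ=93°: P = B + 3.02·ex + 2.26·ey = (3.4327,3.0129)
θ=134°: B = A + 4.00·(cos134°, sin134°) = (-2.7786, 2.8774)
θ=134°: |BD| = 11.1561
θ=134°: circle(B,8.00) ∩ circle(D,4.00): a=7.7293, h=2.0633
θ=134°:   candidates: C₊=(5.2214,2.8774) cross=23.019; C₋=(4.1570,-1.1097) cross=-23.019
θ=134°:   branch - wants cross < 0 → take C=(4.1570,-1.1097) (cross=-23.019)
θ=134°: ex = (C−B)/|BC| = (0.8670,-0.4984); ey = (0.4984,0.8670)
θ=134°: P = B + 3.02·ex + 2.26·ey = (0.9659,3.3316)

θ=93°: 3.43 3.01
θ=134°: 0.97 3.33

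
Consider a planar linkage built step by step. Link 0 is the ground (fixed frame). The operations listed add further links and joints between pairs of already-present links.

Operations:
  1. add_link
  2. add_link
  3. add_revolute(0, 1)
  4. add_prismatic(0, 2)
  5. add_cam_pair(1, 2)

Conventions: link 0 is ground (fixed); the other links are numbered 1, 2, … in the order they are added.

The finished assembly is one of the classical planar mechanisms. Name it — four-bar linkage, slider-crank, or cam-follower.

links: 3 (incl. ground); joints: 1 revolute, 1 prismatic, 1 higher (cam) pair, forming one closed loop
3 links, revolute + prismatic + higher pair in one loop → cam-follower

cam-follower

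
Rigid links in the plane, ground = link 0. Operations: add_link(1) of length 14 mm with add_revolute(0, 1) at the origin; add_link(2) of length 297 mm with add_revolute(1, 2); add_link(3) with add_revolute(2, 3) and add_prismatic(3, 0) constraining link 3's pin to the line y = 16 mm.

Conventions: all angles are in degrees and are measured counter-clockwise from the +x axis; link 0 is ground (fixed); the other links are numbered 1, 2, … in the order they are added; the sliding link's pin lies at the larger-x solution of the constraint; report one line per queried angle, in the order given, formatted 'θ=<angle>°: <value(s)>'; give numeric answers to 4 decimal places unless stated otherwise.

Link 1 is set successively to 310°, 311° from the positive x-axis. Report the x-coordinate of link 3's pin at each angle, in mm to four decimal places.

geometry: r = 14 mm, L = 297 mm, e = 16 mm
θ=310°: crank pin P = (r cos θ, r sin θ) = (8.999027, -10.724622)
θ=310°: h = r sin θ − e = -10.724622 − 16 = -26.724622
θ=310°: x = r cos θ + √(L² − h²) = 8.999027 + 295.795190 = 304.794217
θ=311°: crank pin P = (r cos θ, r sin θ) = (9.184826, -10.565934)
θ=311°: h = r sin θ − e = -10.565934 − 16 = -26.565934
θ=311°: x = r cos θ + √(L² − h²) = 9.184826 + 295.809485 = 304.994311

θ=310°: 304.7942
θ=311°: 304.9943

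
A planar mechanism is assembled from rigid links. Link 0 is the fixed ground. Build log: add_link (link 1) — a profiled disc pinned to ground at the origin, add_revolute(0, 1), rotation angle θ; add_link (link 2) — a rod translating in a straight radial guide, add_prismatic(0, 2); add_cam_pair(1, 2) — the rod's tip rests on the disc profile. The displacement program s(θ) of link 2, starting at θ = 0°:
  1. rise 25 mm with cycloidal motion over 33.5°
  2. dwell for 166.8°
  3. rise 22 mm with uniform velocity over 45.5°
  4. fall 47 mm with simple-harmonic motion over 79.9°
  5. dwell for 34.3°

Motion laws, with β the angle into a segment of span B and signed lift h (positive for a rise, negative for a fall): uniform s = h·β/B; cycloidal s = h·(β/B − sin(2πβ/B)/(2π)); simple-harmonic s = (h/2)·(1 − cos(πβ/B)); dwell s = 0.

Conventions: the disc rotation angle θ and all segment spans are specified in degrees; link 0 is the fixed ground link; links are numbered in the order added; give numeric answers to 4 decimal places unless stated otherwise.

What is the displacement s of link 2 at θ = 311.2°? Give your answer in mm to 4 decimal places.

seg 1 [0°–33.5°] cycloidal, h=25: full span → s += 25 → s = 25.0000
seg 2 [33.5°–200.3°] dwell: s stays 25.0000
seg 3 [200.3°–245.8°] uniform, h=22: full span → s += 22 → s = 47.0000
seg 4 [245.8°–325.7°] simple-harmonic, h=-47: θ=311.2° here. β=65.4, B=79.9. -47/2·(1 − cos(π·0.8185)) = -43.2831 → s = 3.7169

3.7169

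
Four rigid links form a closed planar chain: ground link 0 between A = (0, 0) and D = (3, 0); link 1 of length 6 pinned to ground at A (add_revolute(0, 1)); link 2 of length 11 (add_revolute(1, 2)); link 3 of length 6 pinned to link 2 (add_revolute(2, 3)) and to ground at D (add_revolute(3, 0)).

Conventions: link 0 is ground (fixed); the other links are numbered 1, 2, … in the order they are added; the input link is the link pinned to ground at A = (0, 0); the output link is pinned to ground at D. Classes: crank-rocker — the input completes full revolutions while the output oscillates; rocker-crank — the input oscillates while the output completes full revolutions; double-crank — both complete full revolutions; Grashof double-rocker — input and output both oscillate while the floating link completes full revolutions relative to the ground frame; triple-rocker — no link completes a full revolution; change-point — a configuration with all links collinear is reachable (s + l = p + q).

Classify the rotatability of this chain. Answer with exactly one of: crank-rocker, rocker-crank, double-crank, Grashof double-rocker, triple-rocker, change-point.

lengths: ground=3, input=6, coupler=11, output=6
sorted: s=3 (shortest), l=11 (longest), p+q=12
s + l = 14 vs p + q = 12
s + l > p + q → non-Grashof → no link fully rotates → triple-rocker

triple-rocker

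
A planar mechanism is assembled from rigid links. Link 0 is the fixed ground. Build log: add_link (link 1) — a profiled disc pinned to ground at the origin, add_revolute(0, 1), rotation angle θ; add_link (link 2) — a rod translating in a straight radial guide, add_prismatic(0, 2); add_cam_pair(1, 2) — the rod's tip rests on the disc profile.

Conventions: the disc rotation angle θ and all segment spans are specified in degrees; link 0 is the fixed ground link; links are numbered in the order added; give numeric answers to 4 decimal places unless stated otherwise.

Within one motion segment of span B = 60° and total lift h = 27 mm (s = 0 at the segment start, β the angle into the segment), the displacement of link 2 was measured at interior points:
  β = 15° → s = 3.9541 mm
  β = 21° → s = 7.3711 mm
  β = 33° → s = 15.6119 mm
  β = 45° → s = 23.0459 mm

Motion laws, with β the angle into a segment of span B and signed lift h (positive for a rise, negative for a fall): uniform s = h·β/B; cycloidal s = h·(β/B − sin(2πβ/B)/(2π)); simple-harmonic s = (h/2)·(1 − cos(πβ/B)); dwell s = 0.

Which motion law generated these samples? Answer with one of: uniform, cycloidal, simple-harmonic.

candidates at β/B = r: uniform s = h·r (linear in β); cycloidal s = h·(r − sin(2πr)/(2π)); simple-harmonic s = (h/2)(1 − cos(πr))
β=15°: printed 3.9541 | uniform 6.7500, cycloidal 2.4528, simple-harmonic 3.9541
β=21°: printed 7.3711 | uniform 9.4500, cycloidal 5.9735, simple-harmonic 7.3711
β=33°: printed 15.6119 | uniform 14.8500, cycloidal 16.1779, simple-harmonic 15.6119
β=45°: printed 23.0459 | uniform 20.2500, cycloidal 24.5472, simple-harmonic 23.0459
only one law matches every sample → simple-harmonic

simple-harmonic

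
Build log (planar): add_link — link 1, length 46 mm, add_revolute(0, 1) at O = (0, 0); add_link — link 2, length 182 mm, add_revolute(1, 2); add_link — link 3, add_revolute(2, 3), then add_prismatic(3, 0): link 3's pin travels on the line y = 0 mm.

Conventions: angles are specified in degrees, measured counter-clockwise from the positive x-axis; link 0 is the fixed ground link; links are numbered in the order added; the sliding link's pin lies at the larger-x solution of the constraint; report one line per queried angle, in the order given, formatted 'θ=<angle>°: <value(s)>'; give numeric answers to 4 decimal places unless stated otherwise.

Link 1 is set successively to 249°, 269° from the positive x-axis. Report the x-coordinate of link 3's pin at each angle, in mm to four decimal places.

geometry: r = 46 mm, L = 182 mm, e = 0 mm
θ=249°: crank pin P = (r cos θ, r sin θ) = (-16.484926, -42.944700)
θ=249°: h = r sin θ − e = -42.944700 − 0 = -42.944700
θ=249°: x = r cos θ + √(L² − h²) = -16.484926 + 176.860829 = 160.375903
θ=269°: crank pin P = (r cos θ, r sin θ) = (-0.802811, -45.992994)
θ=269°: h = r sin θ − e = -45.992994 − 0 = -45.992994
θ=269°: x = r cos θ + √(L² − h²) = -0.802811 + 176.092716 = 175.289905

θ=249°: 160.3759
θ=269°: 175.2899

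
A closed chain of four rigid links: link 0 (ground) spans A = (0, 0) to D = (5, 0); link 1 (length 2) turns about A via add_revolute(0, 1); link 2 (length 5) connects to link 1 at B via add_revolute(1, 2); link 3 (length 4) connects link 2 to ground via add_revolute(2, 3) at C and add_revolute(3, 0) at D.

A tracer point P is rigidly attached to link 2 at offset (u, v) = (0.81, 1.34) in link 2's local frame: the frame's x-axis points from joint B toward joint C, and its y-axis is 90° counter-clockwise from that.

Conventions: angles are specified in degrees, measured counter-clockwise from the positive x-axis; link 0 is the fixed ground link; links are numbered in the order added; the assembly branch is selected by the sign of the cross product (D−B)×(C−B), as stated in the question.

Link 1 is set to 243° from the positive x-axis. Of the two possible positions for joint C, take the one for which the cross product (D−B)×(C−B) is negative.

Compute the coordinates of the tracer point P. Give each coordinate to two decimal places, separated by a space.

A=(0,0), D=(5.00,0)
B = A + 2.00·(cos243°, sin243°) = (-0.9080, -1.7820)
|BD| = 6.1709
circle(B,5.00) ∩ circle(D,4.00): a=3.8147, h=3.2324
  candidates: C₊=(1.8107,2.4142) cross=19.947; C₋=(3.6776,-3.7751) cross=-19.947
  branch - wants cross < 0 → take C=(3.6776,-3.7751) (cross=-19.947)
ex = (C−B)/|BC| = (0.9171,-0.3986); ey = (0.3986,0.9171)
P = B + 0.81·ex + 1.34·ey = (0.3690,-0.8760)

0.37 -0.88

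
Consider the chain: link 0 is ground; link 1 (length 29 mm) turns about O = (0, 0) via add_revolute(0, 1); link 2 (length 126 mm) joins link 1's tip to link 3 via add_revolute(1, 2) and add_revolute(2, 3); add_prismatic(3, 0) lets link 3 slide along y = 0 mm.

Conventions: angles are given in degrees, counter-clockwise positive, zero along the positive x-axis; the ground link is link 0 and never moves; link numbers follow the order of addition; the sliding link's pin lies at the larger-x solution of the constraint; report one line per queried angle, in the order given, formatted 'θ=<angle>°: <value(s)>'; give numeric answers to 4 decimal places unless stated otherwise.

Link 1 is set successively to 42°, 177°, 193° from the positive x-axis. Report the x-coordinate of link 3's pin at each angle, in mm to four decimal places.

geometry: r = 29 mm, L = 126 mm, e = 0 mm
θ=42°: crank pin P = (r cos θ, r sin θ) = (21.551200, 19.404788)
θ=42°: h = r sin θ − e = 19.404788 − 0 = 19.404788
θ=42°: x = r cos θ + √(L² − h²) = 21.551200 + 124.496804 = 146.048004
θ=177°: crank pin P = (r cos θ, r sin θ) = (-28.960257, 1.517743)
θ=177°: h = r sin θ − e = 1.517743 − 0 = 1.517743
θ=177°: x = r cos θ + √(L² − h²) = -28.960257 + 125.990859 = 97.030602
θ=193°: crank pin P = (r cos θ, r sin θ) = (-28.256732, -6.523581)
θ=193°: h = r sin θ − e = -6.523581 − 0 = -6.523581
θ=193°: x = r cos θ + √(L² − h²) = -28.256732 + 125.831009 = 97.574277

θ=42°: 146.0480
θ=177°: 97.0306
θ=193°: 97.5743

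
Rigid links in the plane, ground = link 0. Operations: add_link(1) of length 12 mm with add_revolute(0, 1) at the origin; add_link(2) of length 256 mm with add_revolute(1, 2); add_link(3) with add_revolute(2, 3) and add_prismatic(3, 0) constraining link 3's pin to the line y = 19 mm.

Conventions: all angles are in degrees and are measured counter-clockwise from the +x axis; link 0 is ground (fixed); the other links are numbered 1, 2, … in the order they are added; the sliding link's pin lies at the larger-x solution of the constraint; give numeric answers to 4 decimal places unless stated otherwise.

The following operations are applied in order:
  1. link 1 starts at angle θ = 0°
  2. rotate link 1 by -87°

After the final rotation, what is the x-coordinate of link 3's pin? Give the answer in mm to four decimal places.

geometry: r = 12 mm, L = 256 mm, e = 19 mm; θ starts at 0°
rotate link 1 by -87°: θ ← 0° -87° = -87°
crank pin P = (r cos θ, r sin θ) = (0.628031, -11.983554)
h = r sin θ − e = -11.983554 − 19 = -30.983554
x = r cos θ + √(L² − h²) = 0.628031 + 254.118121 = 254.746152

254.7462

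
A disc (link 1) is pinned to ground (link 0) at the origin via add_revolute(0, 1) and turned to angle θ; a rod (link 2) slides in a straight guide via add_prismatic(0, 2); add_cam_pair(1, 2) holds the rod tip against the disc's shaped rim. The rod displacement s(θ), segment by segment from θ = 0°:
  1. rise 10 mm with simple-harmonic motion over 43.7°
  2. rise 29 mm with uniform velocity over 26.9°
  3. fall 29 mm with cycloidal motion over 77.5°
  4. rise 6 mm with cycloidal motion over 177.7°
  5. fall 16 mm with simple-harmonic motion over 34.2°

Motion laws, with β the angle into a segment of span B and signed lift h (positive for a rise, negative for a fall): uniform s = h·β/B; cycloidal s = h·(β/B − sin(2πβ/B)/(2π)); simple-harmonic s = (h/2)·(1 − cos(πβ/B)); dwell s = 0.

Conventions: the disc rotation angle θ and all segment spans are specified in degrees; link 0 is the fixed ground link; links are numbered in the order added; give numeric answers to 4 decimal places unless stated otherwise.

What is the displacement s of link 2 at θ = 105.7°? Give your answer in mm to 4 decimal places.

segment 1 (0° to 43.7°, simple-harmonic, h = 10) is passed completely: s = 0.0000 + (10) = 10.0000
segment 2 (43.7° to 70.6°, uniform, h = 29) is passed completely: s = 10.0000 + (29) = 39.0000
θ = 105.7° falls in segment 3 (70.6° to 148.1°, cycloidal, h = -29): β = 105.7 − 70.6 = 35.1°, B = 77.5°; Δs = -29·(0.4529 − sin(2π·0.4529)/(2π)) = -11.7882; s = 39.0000 − 11.7882 = 27.2118

27.2118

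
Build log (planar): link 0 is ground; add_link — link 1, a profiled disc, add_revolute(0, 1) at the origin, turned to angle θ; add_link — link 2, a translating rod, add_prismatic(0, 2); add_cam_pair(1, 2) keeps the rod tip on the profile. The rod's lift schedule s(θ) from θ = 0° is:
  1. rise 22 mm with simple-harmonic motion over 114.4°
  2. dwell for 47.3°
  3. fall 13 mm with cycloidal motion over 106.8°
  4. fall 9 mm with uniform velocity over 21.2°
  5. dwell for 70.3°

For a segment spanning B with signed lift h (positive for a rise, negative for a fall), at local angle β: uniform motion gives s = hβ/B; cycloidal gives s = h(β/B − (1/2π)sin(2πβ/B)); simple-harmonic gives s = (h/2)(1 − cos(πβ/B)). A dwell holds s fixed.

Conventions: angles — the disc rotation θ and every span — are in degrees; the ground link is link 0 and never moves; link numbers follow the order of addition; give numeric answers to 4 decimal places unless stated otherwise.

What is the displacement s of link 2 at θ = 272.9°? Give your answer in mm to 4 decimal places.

seg 1 [0°–114.4°] simple-harmonic, h=22: full span → s += 22 → s = 22.0000
seg 2 [114.4°–161.7°] dwell: s stays 22.0000
seg 3 [161.7°–268.5°] cycloidal, h=-13: full span → s += -13 → s = 9.0000
seg 4 [268.5°–289.7°] uniform, h=-9: θ=272.9° here. β=4.4, B=21.2. -9·4.4/21.2 = -1.8679 → s = 7.1321

7.1321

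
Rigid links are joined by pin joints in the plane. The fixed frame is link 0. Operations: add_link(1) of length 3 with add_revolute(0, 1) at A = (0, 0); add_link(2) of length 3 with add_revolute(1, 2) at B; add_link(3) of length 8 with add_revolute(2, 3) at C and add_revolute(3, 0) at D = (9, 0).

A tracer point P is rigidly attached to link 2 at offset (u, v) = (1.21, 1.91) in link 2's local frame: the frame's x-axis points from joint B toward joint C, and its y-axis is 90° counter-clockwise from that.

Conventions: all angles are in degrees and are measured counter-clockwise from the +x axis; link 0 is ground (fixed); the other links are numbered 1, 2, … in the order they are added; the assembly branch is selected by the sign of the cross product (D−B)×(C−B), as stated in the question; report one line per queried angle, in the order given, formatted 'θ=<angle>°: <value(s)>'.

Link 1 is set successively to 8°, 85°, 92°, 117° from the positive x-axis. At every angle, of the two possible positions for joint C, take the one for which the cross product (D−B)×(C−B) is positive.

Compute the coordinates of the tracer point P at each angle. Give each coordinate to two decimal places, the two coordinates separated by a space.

A=(0,0), D=(9.00,0)
θ=8°: B = A + 3.00·(cos8°, sin8°) = (2.9708, 0.4175)
θ=8°: |BD| = 6.0436
θ=8°: circle(B,3.00) ∩ circle(D,8.00): a=-1.5284, h=2.5815
θ=8°:   candidates: C₊=(1.6244,3.0984) cross=15.601; C₋=(1.2677,-2.0522) cross=-15.601
θ=8°:   branch + wants cross > 0 → take C=(1.6244,3.0984) (cross=15.601)
θ=8°: ex = (C−B)/|BC| = (-0.4488,0.8936); ey = (-0.8936,-0.4488)
θ=8°: P = B + 1.21·ex + 1.91·ey = (0.7209,0.6416)
θ=85°: B = A + 3.00·(cos85°, sin85°) = (0.2615, 2.9886)
θ=85°: |BD| = 9.2355
θ=85°: circle(B,3.00) ∩ circle(D,8.00): a=1.6401, h=2.5120
θ=85°:   candidates: C₊=(2.6262,4.8347) cross=23.200; C₋=(1.0004,0.0810) cross=-23.200
θ=85°:   branch + wants cross > 0 → take C=(2.6262,4.8347) (cross=23.200)
θ=85°: ex = (C−B)/|BC| = (0.7882,0.6154); ey = (-0.6154,0.7882)
θ=85°: P = B + 1.21·ex + 1.91·ey = (0.0399,5.2387)
θ=92°: B = A + 3.00·(cos92°, sin92°) = (-0.1047, 2.9982)
θ=92°: |BD| = 9.5856
θ=92°: circle(B,3.00) ∩ circle(D,8.00): a=1.9239, h=2.3018
θ=92°:   candidates: C₊=(2.4427,4.5827) cross=22.065; C₋=(1.0028,0.2101) cross=-22.065
θ=92°:   branch + wants cross > 0 → take C=(2.4427,4.5827) (cross=22.065)
θ=92°: ex = (C−B)/|BC| = (0.8491,0.5282); ey = (-0.5282,0.8491)
θ=92°: P = B + 1.21·ex + 1.91·ey = (-0.0861,5.2591)
θ=117°: B = A + 3.00·(cos117°, sin117°) = (-1.3620, 2.6730)
θ=117°: |BD| = 10.7012
θ=117°: circle(B,3.00) ∩ circle(D,8.00): a=2.7808, h=1.1257
θ=117°:   candidates: C₊=(1.6119,3.0684) cross=12.046; C₋=(1.0495,0.8884) cross=-12.046
θ=117°:   branch + wants cross > 0 → take C=(1.6119,3.0684) (cross=12.046)
θ=117°: ex = (C−B)/|BC| = (0.9913,0.1318); ey = (-0.1318,0.9913)
θ=117°: P = B + 1.21·ex + 1.91·ey = (-0.4143,4.7258)

θ=8°: 0.72 0.64
θ=85°: 0.04 5.24
θ=92°: -0.09 5.26
θ=117°: -0.41 4.73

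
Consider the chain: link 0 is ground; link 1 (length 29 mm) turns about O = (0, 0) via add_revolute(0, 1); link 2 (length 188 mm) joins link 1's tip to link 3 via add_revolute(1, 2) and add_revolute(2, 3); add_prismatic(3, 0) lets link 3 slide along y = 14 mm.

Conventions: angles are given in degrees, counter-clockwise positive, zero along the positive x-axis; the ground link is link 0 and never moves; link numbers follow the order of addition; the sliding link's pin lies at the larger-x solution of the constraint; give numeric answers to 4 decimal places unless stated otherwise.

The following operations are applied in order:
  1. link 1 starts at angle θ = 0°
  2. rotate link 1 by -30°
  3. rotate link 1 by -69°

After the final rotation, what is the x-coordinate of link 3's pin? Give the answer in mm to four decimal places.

geometry: r = 29 mm, L = 188 mm, e = 14 mm; θ starts at 0°
rotate link 1 by -30°: θ ← 0° -30° = -30°
rotate link 1 by -69°: θ ← -30° -69° = -99°
crank pin P = (r cos θ, r sin θ) = (-4.536599, -28.642962)
h = r sin θ − e = -28.642962 − 14 = -42.642962
x = r cos θ + √(L² − h²) = -4.536599 + 183.099912 = 178.563313

178.5633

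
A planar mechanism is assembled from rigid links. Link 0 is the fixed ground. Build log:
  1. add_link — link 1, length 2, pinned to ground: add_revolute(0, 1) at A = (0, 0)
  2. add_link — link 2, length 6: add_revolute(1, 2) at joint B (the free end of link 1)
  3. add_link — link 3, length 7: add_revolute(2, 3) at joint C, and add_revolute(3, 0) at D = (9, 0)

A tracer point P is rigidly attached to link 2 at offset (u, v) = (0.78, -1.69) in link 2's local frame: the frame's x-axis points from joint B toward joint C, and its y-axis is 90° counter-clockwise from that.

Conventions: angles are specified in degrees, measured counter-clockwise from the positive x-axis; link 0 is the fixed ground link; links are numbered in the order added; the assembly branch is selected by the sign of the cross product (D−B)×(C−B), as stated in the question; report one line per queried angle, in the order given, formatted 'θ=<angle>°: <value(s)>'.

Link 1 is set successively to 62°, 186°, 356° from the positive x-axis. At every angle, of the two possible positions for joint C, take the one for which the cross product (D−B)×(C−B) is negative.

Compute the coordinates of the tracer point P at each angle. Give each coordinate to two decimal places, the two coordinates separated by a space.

A=(0,0), D=(9.00,0)
θ=62°: B = A + 2.00·(cos62°, sin62°) = (0.9389, 1.7659)
θ=62°: |BD| = 8.2522
θ=62°: circle(B,6.00) ∩ circle(D,7.00): a=3.3384, h=4.9855
θ=62°:   candidates: C₊=(5.2669,5.9215) cross=41.141; C₋=(3.1332,-3.8185) cross=-41.141
θ=62°:   branch - wants cross < 0 → take C=(3.1332,-3.8185) (cross=-41.141)
θ=62°: ex = (C−B)/|BC| = (0.3657,-0.9307); ey = (0.9307,0.3657)
θ=62°: P = B + 0.78·ex + -1.69·ey = (-0.3487,0.4219)
θ=186°: B = A + 2.00·(cos186°, sin186°) = (-1.9890, -0.2091)
θ=186°: |BD| = 10.9910
θ=186°: circle(B,6.00) ∩ circle(D,7.00): a=4.9041, h=3.4568
θ=186°:   candidates: C₊=(2.8484,3.3404) cross=37.994; C₋=(2.9799,-3.5720) cross=-37.994
θ=186°:   branch - wants cross < 0 → take C=(2.9799,-3.5720) (cross=-37.994)
θ=186°: ex = (C−B)/|BC| = (0.8282,-0.5605); ey = (0.5605,0.8282)
θ=186°: P = B + 0.78·ex + -1.69·ey = (-2.2903,-2.0458)
θ=356°: B = A + 2.00·(cos356°, sin356°) = (1.9951, -0.1395)
θ=356°: |BD| = 7.0063
θ=356°: circle(B,6.00) ∩ circle(D,7.00): a=2.5754, h=5.4192
θ=356°:   candidates: C₊=(4.4621,5.3299) cross=37.968; C₋=(4.6779,-5.5063) cross=-37.968
θ=356°:   branch - wants cross < 0 → take C=(4.6779,-5.5063) (cross=-37.968)
θ=356°: ex = (C−B)/|BC| = (0.4471,-0.8945); ey = (0.8945,0.4471)
θ=356°: P = B + 0.78·ex + -1.69·ey = (0.8322,-1.5929)

θ=62°: -0.35 0.42
θ=186°: -2.29 -2.05
θ=356°: 0.83 -1.59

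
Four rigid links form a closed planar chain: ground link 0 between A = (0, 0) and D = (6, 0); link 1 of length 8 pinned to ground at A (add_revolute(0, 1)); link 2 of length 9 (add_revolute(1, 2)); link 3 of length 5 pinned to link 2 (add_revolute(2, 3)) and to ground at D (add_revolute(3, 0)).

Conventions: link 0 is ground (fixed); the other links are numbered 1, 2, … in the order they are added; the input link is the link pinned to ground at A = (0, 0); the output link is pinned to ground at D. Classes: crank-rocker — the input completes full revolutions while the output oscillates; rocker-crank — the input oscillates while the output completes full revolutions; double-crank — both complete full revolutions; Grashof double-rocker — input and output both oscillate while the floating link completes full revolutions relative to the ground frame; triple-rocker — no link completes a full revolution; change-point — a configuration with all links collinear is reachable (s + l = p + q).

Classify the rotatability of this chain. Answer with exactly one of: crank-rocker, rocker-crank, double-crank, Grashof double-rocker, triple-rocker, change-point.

lengths: ground=6, input=8, coupler=9, output=5
sorted: s=5 (shortest), l=9 (longest), p+q=14
s + l = 14 vs p + q = 14
s + l = p + q → change-point (collinear configuration reachable)

change-point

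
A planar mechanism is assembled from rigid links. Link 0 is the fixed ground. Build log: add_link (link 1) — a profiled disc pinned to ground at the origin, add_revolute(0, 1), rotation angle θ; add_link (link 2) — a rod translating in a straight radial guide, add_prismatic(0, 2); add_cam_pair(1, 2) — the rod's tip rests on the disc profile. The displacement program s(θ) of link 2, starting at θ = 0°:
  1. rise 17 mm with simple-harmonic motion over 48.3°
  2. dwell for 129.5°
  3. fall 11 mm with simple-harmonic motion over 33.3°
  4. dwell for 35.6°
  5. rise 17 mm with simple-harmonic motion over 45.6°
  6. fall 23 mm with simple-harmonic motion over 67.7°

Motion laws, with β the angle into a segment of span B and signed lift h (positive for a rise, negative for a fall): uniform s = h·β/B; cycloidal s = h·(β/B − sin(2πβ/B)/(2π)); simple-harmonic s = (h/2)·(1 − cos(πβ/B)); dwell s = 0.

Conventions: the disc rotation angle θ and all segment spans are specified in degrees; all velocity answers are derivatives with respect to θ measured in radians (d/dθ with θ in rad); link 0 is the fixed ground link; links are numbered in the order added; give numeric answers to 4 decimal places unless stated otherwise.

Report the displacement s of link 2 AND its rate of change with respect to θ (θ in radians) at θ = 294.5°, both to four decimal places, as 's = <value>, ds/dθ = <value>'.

seg 1 [0°–48.3°] simple-harmonic, h=17: full span → s += 17 → s = 17.0000
seg 2 [48.3°–177.8°] dwell: s stays 17.0000
seg 3 [177.8°–211.1°] simple-harmonic, h=-11: full span → s += -11 → s = 6.0000
seg 4 [211.1°–246.7°] dwell: s stays 6.0000
seg 5 [246.7°–292.3°] simple-harmonic, h=17: full span → s += 17 → s = 23.0000
seg 6 [292.3°–360°] simple-harmonic, h=-23: θ=294.5° here. β=2.2, B=67.7. -23/2·(1 − cos(π·0.0325)) = -0.0599 → s = 22.9401
velocity in seg [292.3°–360°] (simple-harmonic), θ in radians: β = 2.2° = 0.0384 rad, B = 67.7° = 1.1816 rad; ds/dθ = (πh/(2B)) sin(πβ/B) = (π·(-23)/(2·1.1816)) sin(π·0.0325) = -3.116097 mm/rad

s = 22.9401, ds/dθ = -3.1161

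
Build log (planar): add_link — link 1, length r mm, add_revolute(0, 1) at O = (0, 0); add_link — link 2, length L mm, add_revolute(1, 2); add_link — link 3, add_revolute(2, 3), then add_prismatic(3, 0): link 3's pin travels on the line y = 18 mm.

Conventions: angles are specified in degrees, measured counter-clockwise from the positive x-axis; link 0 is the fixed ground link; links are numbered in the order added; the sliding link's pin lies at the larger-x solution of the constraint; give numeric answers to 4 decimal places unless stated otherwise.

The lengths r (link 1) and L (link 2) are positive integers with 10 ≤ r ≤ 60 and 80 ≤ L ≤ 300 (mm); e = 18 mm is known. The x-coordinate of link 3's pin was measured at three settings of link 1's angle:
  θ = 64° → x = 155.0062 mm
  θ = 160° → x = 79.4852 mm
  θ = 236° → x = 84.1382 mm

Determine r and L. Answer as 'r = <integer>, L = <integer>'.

constraint per measurement: (x − r cos θ)² + (r sin θ − e)² = L²
subtracting the θ₁ and θ₂ equations cancels the r² and L² terms:
r = (x₁² − x₂²) / (2[(x₁cos θ₁ + e sin θ₁) − (x₂cos θ₂ + e sin θ₂)]) = 58.0001 → r = 58
L² = (x₁ − r cos θ₁)² + (r sin θ₁ − e)² = 17956.0116 → L = 134.0000 → L = 134
check at θ₃=236°: x = 84.1382 (printed 84.1382) ✓

r = 58, L = 134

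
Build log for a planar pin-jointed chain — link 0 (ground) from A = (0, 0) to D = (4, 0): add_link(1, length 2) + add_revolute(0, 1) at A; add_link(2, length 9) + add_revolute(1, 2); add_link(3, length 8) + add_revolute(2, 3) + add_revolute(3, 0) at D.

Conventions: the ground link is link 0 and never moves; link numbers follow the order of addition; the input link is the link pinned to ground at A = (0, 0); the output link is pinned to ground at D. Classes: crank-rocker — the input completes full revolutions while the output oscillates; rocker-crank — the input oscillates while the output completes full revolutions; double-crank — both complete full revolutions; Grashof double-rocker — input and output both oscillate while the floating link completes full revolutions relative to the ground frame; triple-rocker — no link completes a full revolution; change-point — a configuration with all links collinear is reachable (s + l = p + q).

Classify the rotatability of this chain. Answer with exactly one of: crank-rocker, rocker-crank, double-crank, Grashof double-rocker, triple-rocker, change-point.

lengths: ground=4, input=2, coupler=9, output=8
sorted: s=2 (shortest), l=9 (longest), p+q=12
s + l = 11 vs p + q = 12
s + l < p + q (Grashof) with shortest = input link → crank-rocker

crank-rocker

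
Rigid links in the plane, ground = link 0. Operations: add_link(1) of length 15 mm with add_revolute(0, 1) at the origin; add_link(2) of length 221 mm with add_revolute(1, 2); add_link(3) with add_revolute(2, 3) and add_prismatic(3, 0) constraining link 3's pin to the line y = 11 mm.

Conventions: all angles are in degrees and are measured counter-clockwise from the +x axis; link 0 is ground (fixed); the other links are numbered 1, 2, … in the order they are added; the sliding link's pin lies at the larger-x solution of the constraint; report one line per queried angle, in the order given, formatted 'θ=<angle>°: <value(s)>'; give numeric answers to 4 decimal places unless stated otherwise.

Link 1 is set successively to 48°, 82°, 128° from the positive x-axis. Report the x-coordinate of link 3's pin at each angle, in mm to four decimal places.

geometry: r = 15 mm, L = 221 mm, e = 11 mm
θ=48°: crank pin P = (r cos θ, r sin θ) = (10.036959, 11.147172)
θ=48°: h = r sin θ − e = 11.147172 − 11 = 0.147172
θ=48°: x = r cos θ + √(L² − h²) = 10.036959 + 220.999951 = 231.036910
θ=82°: crank pin P = (r cos θ, r sin θ) = (2.087597, 14.854021)
θ=82°: h = r sin θ − e = 14.854021 − 11 = 3.854021
θ=82°: x = r cos θ + √(L² − h²) = 2.087597 + 220.966392 = 223.053989
θ=128°: crank pin P = (r cos θ, r sin θ) = (-9.234922, 11.820161)
θ=128°: h = r sin θ − e = 11.820161 − 11 = 0.820161
θ=128°: x = r cos θ + √(L² − h²) = -9.234922 + 220.998478 = 211.763556

θ=48°: 231.0369
θ=82°: 223.0540
θ=128°: 211.7636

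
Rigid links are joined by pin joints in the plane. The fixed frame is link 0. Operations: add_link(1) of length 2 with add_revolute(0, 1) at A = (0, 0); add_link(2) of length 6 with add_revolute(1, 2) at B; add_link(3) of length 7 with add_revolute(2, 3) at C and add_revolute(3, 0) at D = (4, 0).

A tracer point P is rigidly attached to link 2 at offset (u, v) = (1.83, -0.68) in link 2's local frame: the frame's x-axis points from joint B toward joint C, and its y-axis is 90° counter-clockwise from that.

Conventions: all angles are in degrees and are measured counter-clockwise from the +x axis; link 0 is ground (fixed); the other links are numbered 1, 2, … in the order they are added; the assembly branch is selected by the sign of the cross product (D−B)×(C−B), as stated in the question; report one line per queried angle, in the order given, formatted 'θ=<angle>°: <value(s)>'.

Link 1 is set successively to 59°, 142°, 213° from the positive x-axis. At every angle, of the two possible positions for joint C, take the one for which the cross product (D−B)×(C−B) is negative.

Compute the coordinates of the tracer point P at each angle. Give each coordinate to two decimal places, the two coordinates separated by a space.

A=(0,0), D=(4.00,0)
θ=59°: B = A + 2.00·(cos59°, sin59°) = (1.0301, 1.7143)
θ=59°: |BD| = 3.4292
θ=59°: circle(B,6.00) ∩ circle(D,7.00): a=-0.1809, h=5.9973
θ=59°:   candidates: C₊=(3.8716,6.9988) cross=20.566; C₋=(-2.1248,-3.3893) cross=-20.566
θ=59°:   branch - wants cross < 0 → take C=(-2.1248,-3.3893) (cross=-20.566)
θ=59°: ex = (C−B)/|BC| = (-0.5258,-0.8506); ey = (0.8506,-0.5258)
θ=59°: P = B + 1.83·ex + -0.68·ey = (-0.5106,0.5153)
θ=142°: B = A + 2.00·(cos142°, sin142°) = (-1.5760, 1.2313)
θ=142°: |BD| = 5.7104
θ=142°: circle(B,6.00) ∩ circle(D,7.00): a=1.7169, h=5.7491
θ=142°:   candidates: C₊=(1.3402,6.4750) cross=32.829; C₋=(-1.1392,-4.7528) cross=-32.829
θ=142°:   branch - wants cross < 0 → take C=(-1.1392,-4.7528) (cross=-32.829)
θ=142°: ex = (C−B)/|BC| = (0.0728,-0.9973); ey = (0.9973,0.0728)
θ=142°: P = B + 1.83·ex + -0.68·ey = (-2.1210,-0.6433)
θ=213°: B = A + 2.00·(cos213°, sin213°) = (-1.6773, -1.0893)
θ=213°: |BD| = 5.7809
θ=213°: circle(B,6.00) ∩ circle(D,7.00): a=1.7661, h=5.7342
θ=213°:   candidates: C₊=(-1.0234,4.8750) cross=33.149; C₋=(1.1376,-6.3880) cross=-33.149
θ=213°:   branch - wants cross < 0 → take C=(1.1376,-6.3880) (cross=-33.149)
θ=213°: ex = (C−B)/|BC| = (0.4691,-0.8831); ey = (0.8831,0.4691)
θ=213°: P = B + 1.83·ex + -0.68·ey = (-1.4193,-3.0244)

θ=59°: -0.51 0.52
θ=142°: -2.12 -0.64
θ=213°: -1.42 -3.02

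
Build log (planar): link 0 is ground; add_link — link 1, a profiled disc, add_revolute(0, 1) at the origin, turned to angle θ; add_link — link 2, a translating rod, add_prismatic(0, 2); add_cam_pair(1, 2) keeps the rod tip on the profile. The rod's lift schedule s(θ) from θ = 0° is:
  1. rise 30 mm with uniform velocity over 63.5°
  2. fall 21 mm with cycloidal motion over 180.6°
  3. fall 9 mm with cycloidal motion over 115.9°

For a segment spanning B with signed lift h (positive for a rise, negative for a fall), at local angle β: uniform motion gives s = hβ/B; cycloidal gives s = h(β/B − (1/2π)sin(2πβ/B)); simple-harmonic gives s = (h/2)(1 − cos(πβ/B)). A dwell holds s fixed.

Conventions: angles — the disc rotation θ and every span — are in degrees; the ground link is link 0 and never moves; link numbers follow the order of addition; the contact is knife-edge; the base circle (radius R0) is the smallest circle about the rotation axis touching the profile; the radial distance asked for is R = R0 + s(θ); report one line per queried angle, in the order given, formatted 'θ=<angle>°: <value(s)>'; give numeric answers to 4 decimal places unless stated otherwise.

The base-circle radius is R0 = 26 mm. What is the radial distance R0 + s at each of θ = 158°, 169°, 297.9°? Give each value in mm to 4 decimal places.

seg 1 [0°–63.5°] uniform, h=30: full span → s += 30 → s = 30.0000
seg 2 [63.5°–244.1°] cycloidal, h=-21: θ=158° here. β=94.5, B=180.6. -21·(0.5233 − sin(2π·0.5233)/(2π)) = -11.4750 → s = 18.5250
seg 2 [63.5°–244.1°] cycloidal, h=-21: θ=169° here. β=105.5, B=180.6. -21·(0.5842 − sin(2π·0.5842)/(2π)) = -13.9537 → s = 16.0463
seg 2 [63.5°–244.1°] cycloidal, h=-21: full span → s += -21 → s = 9.0000
seg 3 [244.1°–360°] cycloidal, h=-9: θ=297.9° here. β=53.8, B=115.9. -9·(0.4642 − sin(2π·0.4642)/(2π)) = -3.8582 → s = 5.1418
θ=158°: R = R0 + s = 26 + 18.5250 = 44.5250
θ=169°: R = R0 + s = 26 + 16.0463 = 42.0463
θ=297.9°: R = R0 + s = 26 + 5.1418 = 31.1418

θ=158°: 44.5250
θ=169°: 42.0463
θ=297.9°: 31.1418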